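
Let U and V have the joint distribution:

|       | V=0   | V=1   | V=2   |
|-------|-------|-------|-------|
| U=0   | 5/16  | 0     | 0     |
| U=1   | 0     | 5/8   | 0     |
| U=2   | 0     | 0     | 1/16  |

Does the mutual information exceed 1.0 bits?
Marginal P(U) (row sums):
  P(U=0) = 5/16 + 0 + 0 = 5/16
  P(U=1) = 0 + 5/8 + 0 = 5/8
  P(U=2) = 0 + 0 + 1/16 = 1/16
Marginal P(V) (column sums):
  P(V=0) = 5/16 + 0 + 0 = 5/16
  P(V=1) = 0 + 5/8 + 0 = 5/8
  P(V=2) = 0 + 0 + 1/16 = 1/16

H(U) = -[(5/16)·log₂(5/16) + (5/8)·log₂(5/8) + (1/16)·log₂(1/16)]
  = 0.5244 + 0.4238 + 0.2500
  = 1.1982 bits
H(V) = -[(5/16)·log₂(5/16) + (5/8)·log₂(5/8) + (1/16)·log₂(1/16)]
  = 0.5244 + 0.4238 + 0.2500
  = 1.1982 bits
H(U,V) = -[(5/16)·log₂(5/16) + (5/8)·log₂(5/8) + (1/16)·log₂(1/16)]
  = 0.5244 + 0.4238 + 0.2500
  = 1.1982 bits

I(U;V) = H(U) + H(V) - H(U,V)
  = 1.1982 + 1.1982 - 1.1982
  = 1.1982 bits

Yes. I(U;V) = 1.1982 bits, which is > 1.0 bits.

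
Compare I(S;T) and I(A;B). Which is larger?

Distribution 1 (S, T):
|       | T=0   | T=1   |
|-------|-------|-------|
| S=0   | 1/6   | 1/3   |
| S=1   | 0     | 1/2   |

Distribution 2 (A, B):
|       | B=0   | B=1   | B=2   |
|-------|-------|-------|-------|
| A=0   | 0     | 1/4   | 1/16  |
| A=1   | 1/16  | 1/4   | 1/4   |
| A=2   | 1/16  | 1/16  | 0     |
Distribution 1 (S, T):
Marginal P(S) (row sums):
  P(S=0) = 1/6 + 1/3 = 1/2
  P(S=1) = 0 + 1/2 = 1/2
Marginal P(T) (column sums):
  P(T=0) = 1/6 + 0 = 1/6
  P(T=1) = 1/3 + 1/2 = 5/6

H(S) = -[(1/2)·log₂(1/2) + (1/2)·log₂(1/2)]
  = 0.5000 + 0.5000
  = 1.0000 bits
H(T) = -[(1/6)·log₂(1/6) + (5/6)·log₂(5/6)]
  = 0.4308 + 0.2192
  = 0.6500 bits
H(S,T) = -[(1/6)·log₂(1/6) + (1/3)·log₂(1/3) + (1/2)·log₂(1/2)]
  = 0.4308 + 0.5283 + 0.5000
  = 1.4591 bits

I(S;T) = H(S) + H(T) - H(S,T)
  = 1.0000 + 0.6500 - 1.4591
  = 0.1909 bits

Distribution 2 (A, B):
Marginal P(A) (row sums):
  P(A=0) = 0 + 1/4 + 1/16 = 5/16
  P(A=1) = 1/16 + 1/4 + 1/4 = 9/16
  P(A=2) = 1/16 + 1/16 + 0 = 1/8
Marginal P(B) (column sums):
  P(B=0) = 0 + 1/16 + 1/16 = 1/8
  P(B=1) = 1/4 + 1/4 + 1/16 = 9/16
  P(B=2) = 1/16 + 1/4 + 0 = 5/16

H(A) = -[(5/16)·log₂(5/16) + (9/16)·log₂(9/16) + (1/8)·log₂(1/8)]
  = 0.5244 + 0.4669 + 0.3750
  = 1.3663 bits
H(B) = -[(1/8)·log₂(1/8) + (9/16)·log₂(9/16) + (5/16)·log₂(5/16)]
  = 0.3750 + 0.4669 + 0.5244
  = 1.3663 bits
H(A,B) = -[(1/4)·log₂(1/4) + (1/16)·log₂(1/16) + (1/16)·log₂(1/16) + (1/4)·log₂(1/4) + (1/4)·log₂(1/4) + (1/16)·log₂(1/16) + (1/16)·log₂(1/16)]
  = 0.5000 + 0.2500 + 0.2500 + 0.5000 + 0.5000 + 0.2500 + 0.2500
  = 2.5000 bits

I(A;B) = H(A) + H(B) - H(A,B)
  = 1.3663 + 1.3663 - 2.5000
  = 0.2326 bits

I(A;B) = 0.2326 bits > I(S;T) = 0.1909 bits, so (A, B) has the higher mutual information (stronger dependence).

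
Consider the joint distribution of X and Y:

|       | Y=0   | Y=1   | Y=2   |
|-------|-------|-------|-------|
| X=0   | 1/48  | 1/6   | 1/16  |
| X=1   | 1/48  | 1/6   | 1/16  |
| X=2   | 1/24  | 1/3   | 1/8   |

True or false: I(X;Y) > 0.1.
Marginal P(X) (row sums):
  P(X=0) = 1/48 + 1/6 + 1/16 = 1/4
  P(X=1) = 1/48 + 1/6 + 1/16 = 1/4
  P(X=2) = 1/24 + 1/3 + 1/8 = 1/2
Marginal P(Y) (column sums):
  P(Y=0) = 1/48 + 1/48 + 1/24 = 1/12
  P(Y=1) = 1/6 + 1/6 + 1/3 = 2/3
  P(Y=2) = 1/16 + 1/16 + 1/8 = 1/4

H(X) = -[(1/4)·log₂(1/4) + (1/4)·log₂(1/4) + (1/2)·log₂(1/2)]
  = 0.5000 + 0.5000 + 0.5000
  = 1.5000 bits
H(Y) = -[(1/12)·log₂(1/12) + (2/3)·log₂(2/3) + (1/4)·log₂(1/4)]
  = 0.2987 + 0.3900 + 0.5000
  = 1.1887 bits
H(X,Y) = -[(1/48)·log₂(1/48) + (1/6)·log₂(1/6) + (1/16)·log₂(1/16) + (1/48)·log₂(1/48) + (1/6)·log₂(1/6) + (1/16)·log₂(1/16) + (1/24)·log₂(1/24) + (1/3)·log₂(1/3) + (1/8)·log₂(1/8)]
  = 0.1164 + 0.4308 + 0.2500 + 0.1164 + 0.4308 + 0.2500 + 0.1910 + 0.5283 + 0.3750
  = 2.6887 bits

I(X;Y) = H(X) + H(Y) - H(X,Y)
  = 1.5000 + 1.1887 - 2.6887
  = 0.0000 bits

False. I(X;Y) = 0.0000 bits, which is ≤ 0.1 bits.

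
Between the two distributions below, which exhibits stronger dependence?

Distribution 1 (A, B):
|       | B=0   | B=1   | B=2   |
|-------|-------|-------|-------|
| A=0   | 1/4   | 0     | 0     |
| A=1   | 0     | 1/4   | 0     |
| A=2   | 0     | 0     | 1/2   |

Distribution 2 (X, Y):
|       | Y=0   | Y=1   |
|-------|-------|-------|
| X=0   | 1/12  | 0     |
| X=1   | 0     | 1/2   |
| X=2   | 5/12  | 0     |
Distribution 1 (A, B):
Marginal P(A) (row sums):
  P(A=0) = 1/4 + 0 + 0 = 1/4
  P(A=1) = 0 + 1/4 + 0 = 1/4
  P(A=2) = 0 + 0 + 1/2 = 1/2
Marginal P(B) (column sums):
  P(B=0) = 1/4 + 0 + 0 = 1/4
  P(B=1) = 0 + 1/4 + 0 = 1/4
  P(B=2) = 0 + 0 + 1/2 = 1/2

H(A) = -[(1/4)·log₂(1/4) + (1/4)·log₂(1/4) + (1/2)·log₂(1/2)]
  = 0.5000 + 0.5000 + 0.5000
  = 1.5000 bits
H(B) = -[(1/4)·log₂(1/4) + (1/4)·log₂(1/4) + (1/2)·log₂(1/2)]
  = 0.5000 + 0.5000 + 0.5000
  = 1.5000 bits
H(A,B) = -[(1/4)·log₂(1/4) + (1/4)·log₂(1/4) + (1/2)·log₂(1/2)]
  = 0.5000 + 0.5000 + 0.5000
  = 1.5000 bits

I(A;B) = H(A) + H(B) - H(A,B)
  = 1.5000 + 1.5000 - 1.5000
  = 1.5000 bits

Distribution 2 (X, Y):
Marginal P(X) (row sums):
  P(X=0) = 1/12 + 0 = 1/12
  P(X=1) = 0 + 1/2 = 1/2
  P(X=2) = 5/12 + 0 = 5/12
Marginal P(Y) (column sums):
  P(Y=0) = 1/12 + 0 + 5/12 = 1/2
  P(Y=1) = 0 + 1/2 + 0 = 1/2

H(X) = -[(1/12)·log₂(1/12) + (1/2)·log₂(1/2) + (5/12)·log₂(5/12)]
  = 0.2987 + 0.5000 + 0.5263
  = 1.3250 bits
H(Y) = -[(1/2)·log₂(1/2) + (1/2)·log₂(1/2)]
  = 0.5000 + 0.5000
  = 1.0000 bits
H(X,Y) = -[(1/12)·log₂(1/12) + (1/2)·log₂(1/2) + (5/12)·log₂(5/12)]
  = 0.2987 + 0.5000 + 0.5263
  = 1.3250 bits

I(X;Y) = H(X) + H(Y) - H(X,Y)
  = 1.3250 + 1.0000 - 1.3250
  = 1.0000 bits

I(A;B) = 1.5000 bits > I(X;Y) = 1.0000 bits, so (A, B) has the higher mutual information (stronger dependence).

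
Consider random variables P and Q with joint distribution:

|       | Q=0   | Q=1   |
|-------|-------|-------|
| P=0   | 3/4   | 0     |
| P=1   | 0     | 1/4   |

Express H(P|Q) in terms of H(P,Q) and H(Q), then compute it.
H(P|Q) = H(P,Q) - H(Q)

Marginal P(Q) (column sums):
  P(Q=0) = 3/4 + 0 = 3/4
  P(Q=1) = 0 + 1/4 = 1/4

H(P,Q) = -[(3/4)·log₂(3/4) + (1/4)·log₂(1/4)]
  = 0.3113 + 0.5000
  = 0.8113 bits
H(Q) = -[(3/4)·log₂(3/4) + (1/4)·log₂(1/4)]
  = 0.3113 + 0.5000
  = 0.8113 bits

H(P|Q) = 0.8113 - 0.8113 = 0.0000 bits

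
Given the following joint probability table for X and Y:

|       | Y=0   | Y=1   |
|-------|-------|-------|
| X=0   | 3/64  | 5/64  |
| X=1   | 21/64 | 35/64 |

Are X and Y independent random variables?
Marginal P(X) (row sums):
  P(X=0) = 3/64 + 5/64 = 1/8
  P(X=1) = 21/64 + 35/64 = 7/8
Marginal P(Y) (column sums):
  P(Y=0) = 3/64 + 21/64 = 3/8
  P(Y=1) = 5/64 + 35/64 = 5/8

X and Y are independent iff P(X=i,Y=j) = P(X=i)·P(Y=j) for every cell.
  P(X=0)·P(Y=0) = 1/8 × 3/8 = 3/64 = P(X=0,Y=0) ✓
  P(X=0)·P(Y=1) = 1/8 × 5/8 = 5/64 = P(X=0,Y=1) ✓
  P(X=1)·P(Y=0) = 7/8 × 3/8 = 21/64 = P(X=1,Y=0) ✓
  P(X=1)·P(Y=1) = 7/8 × 5/8 = 35/64 = P(X=1,Y=1) ✓

Yes, X and Y are independent: every cell factors, so I(X;Y) = 0 bits.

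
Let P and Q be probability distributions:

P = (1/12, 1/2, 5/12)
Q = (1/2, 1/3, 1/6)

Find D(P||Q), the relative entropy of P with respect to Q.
D(P||Q) = Σ P(i) log₂(P(i)/Q(i))
  i=0: (1/12) × log₂((1/12)/(1/2)) = (1/12) × log₂(1/6) = -0.2154
  i=1: (1/2) × log₂((1/2)/(1/3)) = (1/2) × log₂(3/2) = 0.2925
  i=2: (5/12) × log₂((5/12)/(1/6)) = (5/12) × log₂(5/2) = 0.5508
D(P||Q) = -0.2154 + 0.2925 + 0.5508
  = 0.6279 bits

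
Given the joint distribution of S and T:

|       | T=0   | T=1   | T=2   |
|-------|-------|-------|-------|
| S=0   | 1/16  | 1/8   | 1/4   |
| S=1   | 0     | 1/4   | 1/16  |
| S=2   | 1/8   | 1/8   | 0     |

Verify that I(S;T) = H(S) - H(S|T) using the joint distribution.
Left side, from I(S;T) = H(S) + H(T) - H(S,T):
Marginal P(S) (row sums):
  P(S=0) = 1/16 + 1/8 + 1/4 = 7/16
  P(S=1) = 0 + 1/4 + 1/16 = 5/16
  P(S=2) = 1/8 + 1/8 + 0 = 1/4
Marginal P(T) (column sums):
  P(T=0) = 1/16 + 0 + 1/8 = 3/16
  P(T=1) = 1/8 + 1/4 + 1/8 = 1/2
  P(T=2) = 1/4 + 1/16 + 0 = 5/16

H(S) = -[(7/16)·log₂(7/16) + (5/16)·log₂(5/16) + (1/4)·log₂(1/4)]
  = 0.5218 + 0.5244 + 0.5000
  = 1.5462 bits
H(T) = -[(3/16)·log₂(3/16) + (1/2)·log₂(1/2) + (5/16)·log₂(5/16)]
  = 0.4528 + 0.5000 + 0.5244
  = 1.4772 bits
H(S,T) = -[(1/16)·log₂(1/16) + (1/8)·log₂(1/8) + (1/4)·log₂(1/4) + (1/4)·log₂(1/4) + (1/16)·log₂(1/16) + (1/8)·log₂(1/8) + (1/8)·log₂(1/8)]
  = 0.2500 + 0.3750 + 0.5000 + 0.5000 + 0.2500 + 0.3750 + 0.3750
  = 2.6250 bits

I(S;T) = H(S) + H(T) - H(S,T)
  = 1.5462 + 1.4772 - 2.6250
  = 0.3984 bits

Right side, with H(S|T) computed directly from the conditional probabilities:
H(S|T) = -Σ P(S,T)·log₂ P(S|T), where P(S|T) = P(S,T) / P(T)
  (cells with P(S,T) = 0 contribute 0)
  (S=0,T=0): P(S|T) = (1/16)/(3/16) = 1/3;  -(1/16)·log₂(1/3) = 0.0991
  (S=0,T=1): P(S|T) = (1/8)/(1/2) = 1/4;  -(1/8)·log₂(1/4) = 0.2500
  (S=0,T=2): P(S|T) = (1/4)/(5/16) = 4/5;  -(1/4)·log₂(4/5) = 0.0805
  (S=1,T=1): P(S|T) = (1/4)/(1/2) = 1/2;  -(1/4)·log₂(1/2) = 0.2500
  (S=1,T=2): P(S|T) = (1/16)/(5/16) = 1/5;  -(1/16)·log₂(1/5) = 0.1451
  (S=2,T=0): P(S|T) = (1/8)/(3/16) = 2/3;  -(1/8)·log₂(2/3) = 0.0731
  (S=2,T=1): P(S|T) = (1/8)/(1/2) = 1/4;  -(1/8)·log₂(1/4) = 0.2500
H(S|T) = 0.0991 + 0.2500 + 0.0805 + 0.2500 + 0.1451 + 0.0731 + 0.2500
  = 1.1478 bits
H(S) - H(S|T) = 1.5462 - 1.1478 = 0.3984 bits

Both sides equal 0.3984 bits, so I(S;T) = H(S) - H(S|T) ✓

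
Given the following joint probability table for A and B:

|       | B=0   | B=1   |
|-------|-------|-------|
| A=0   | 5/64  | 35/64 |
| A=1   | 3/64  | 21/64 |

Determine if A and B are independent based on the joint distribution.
Marginal P(A) (row sums):
  P(A=0) = 5/64 + 35/64 = 5/8
  P(A=1) = 3/64 + 21/64 = 3/8
Marginal P(B) (column sums):
  P(B=0) = 5/64 + 3/64 = 1/8
  P(B=1) = 35/64 + 21/64 = 7/8

A and B are independent iff P(A=i,B=j) = P(A=i)·P(B=j) for every cell.
  P(A=0)·P(B=0) = 5/8 × 1/8 = 5/64 = P(A=0,B=0) ✓
  P(A=0)·P(B=1) = 5/8 × 7/8 = 35/64 = P(A=0,B=1) ✓
  P(A=1)·P(B=0) = 3/8 × 1/8 = 3/64 = P(A=1,B=0) ✓
  P(A=1)·P(B=1) = 3/8 × 7/8 = 21/64 = P(A=1,B=1) ✓

Yes, A and B are independent: every cell factors, so I(A;B) = 0 bits.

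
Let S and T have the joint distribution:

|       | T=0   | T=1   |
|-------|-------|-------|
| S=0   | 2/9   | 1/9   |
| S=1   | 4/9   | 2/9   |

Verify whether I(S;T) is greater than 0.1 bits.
Marginal P(S) (row sums):
  P(S=0) = 2/9 + 1/9 = 1/3
  P(S=1) = 4/9 + 2/9 = 2/3
Marginal P(T) (column sums):
  P(T=0) = 2/9 + 4/9 = 2/3
  P(T=1) = 1/9 + 2/9 = 1/3

H(S) = -[(1/3)·log₂(1/3) + (2/3)·log₂(2/3)]
  = 0.5283 + 0.3900
  = 0.9183 bits
H(T) = -[(2/3)·log₂(2/3) + (1/3)·log₂(1/3)]
  = 0.3900 + 0.5283
  = 0.9183 bits
H(S,T) = -[(2/9)·log₂(2/9) + (1/9)·log₂(1/9) + (4/9)·log₂(4/9) + (2/9)·log₂(2/9)]
  = 0.4822 + 0.3522 + 0.5200 + 0.4822
  = 1.8366 bits

I(S;T) = H(S) + H(T) - H(S,T)
  = 0.9183 + 0.9183 - 1.8366
  = 0.0000 bits

No. I(S;T) = 0.0000 bits, which is ≤ 0.1 bits.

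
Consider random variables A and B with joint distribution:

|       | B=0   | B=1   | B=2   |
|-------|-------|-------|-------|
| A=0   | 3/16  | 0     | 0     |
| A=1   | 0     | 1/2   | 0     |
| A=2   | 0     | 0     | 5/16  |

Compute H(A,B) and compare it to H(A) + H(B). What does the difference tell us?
Marginal P(A) (row sums):
  P(A=0) = 3/16 + 0 + 0 = 3/16
  P(A=1) = 0 + 1/2 + 0 = 1/2
  P(A=2) = 0 + 0 + 5/16 = 5/16
Marginal P(B) (column sums):
  P(B=0) = 3/16 + 0 + 0 = 3/16
  P(B=1) = 0 + 1/2 + 0 = 1/2
  P(B=2) = 0 + 0 + 5/16 = 5/16

H(A,B) = -[(3/16)·log₂(3/16) + (1/2)·log₂(1/2) + (5/16)·log₂(5/16)]
  = 0.4528 + 0.5000 + 0.5244
  = 1.4772 bits
H(A) = -[(3/16)·log₂(3/16) + (1/2)·log₂(1/2) + (5/16)·log₂(5/16)]
  = 0.4528 + 0.5000 + 0.5244
  = 1.4772 bits
H(B) = -[(3/16)·log₂(3/16) + (1/2)·log₂(1/2) + (5/16)·log₂(5/16)]
  = 0.4528 + 0.5000 + 0.5244
  = 1.4772 bits

H(A) + H(B) = 1.4772 + 1.4772 = 2.9544 bits
Difference: H(A) + H(B) - H(A,B) = 2.9544 - 1.4772 = 1.4772 bits = I(A;B)

The difference is the mutual information; it is positive here, so A and B are dependent (knowing one reduces uncertainty about the other by 1.4772 bits).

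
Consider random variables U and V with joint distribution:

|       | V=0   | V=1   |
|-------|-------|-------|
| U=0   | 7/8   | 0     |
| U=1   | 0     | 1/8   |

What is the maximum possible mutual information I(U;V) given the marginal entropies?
The upper bound on mutual information is I(U;V) ≤ min(H(U), H(V)).

Marginal P(U) (row sums):
  P(U=0) = 7/8 + 0 = 7/8
  P(U=1) = 0 + 1/8 = 1/8
Marginal P(V) (column sums):
  P(V=0) = 7/8 + 0 = 7/8
  P(V=1) = 0 + 1/8 = 1/8

H(U) = -[(7/8)·log₂(7/8) + (1/8)·log₂(1/8)]
  = 0.1686 + 0.3750
  = 0.5436 bits
H(V) = -[(7/8)·log₂(7/8) + (1/8)·log₂(1/8)]
  = 0.1686 + 0.3750
  = 0.5436 bits

Maximum possible I(U;V) = min(0.5436, 0.5436) = 0.5436 bits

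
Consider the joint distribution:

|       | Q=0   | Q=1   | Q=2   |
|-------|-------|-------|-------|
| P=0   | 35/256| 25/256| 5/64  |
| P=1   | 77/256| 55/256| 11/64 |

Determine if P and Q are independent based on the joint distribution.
Marginal P(P) (row sums):
  P(P=0) = 35/256 + 25/256 + 5/64 = 5/16
  P(P=1) = 77/256 + 55/256 + 11/64 = 11/16
Marginal P(Q) (column sums):
  P(Q=0) = 35/256 + 77/256 = 7/16
  P(Q=1) = 25/256 + 55/256 = 5/16
  P(Q=2) = 5/64 + 11/64 = 1/4

P and Q are independent iff P(P=i,Q=j) = P(P=i)·P(Q=j) for every cell.
  P(P=0)·P(Q=0) = 5/16 × 7/16 = 35/256 = P(P=0,Q=0) ✓
  P(P=0)·P(Q=1) = 5/16 × 5/16 = 25/256 = P(P=0,Q=1) ✓
  P(P=0)·P(Q=2) = 5/16 × 1/4 = 5/64 = P(P=0,Q=2) ✓
  P(P=1)·P(Q=0) = 11/16 × 7/16 = 77/256 = P(P=1,Q=0) ✓
  P(P=1)·P(Q=1) = 11/16 × 5/16 = 55/256 = P(P=1,Q=1) ✓
  P(P=1)·P(Q=2) = 11/16 × 1/4 = 11/64 = P(P=1,Q=2) ✓

Yes, P and Q are independent: every cell factors, so I(P;Q) = 0 bits.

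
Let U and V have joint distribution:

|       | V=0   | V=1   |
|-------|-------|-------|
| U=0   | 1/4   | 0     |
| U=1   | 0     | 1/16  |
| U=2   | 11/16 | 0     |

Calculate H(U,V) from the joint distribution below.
H(U,V) = -Σ P(U,V) log₂ P(U,V), summed over the non-zero cells:
H(U,V) = -[(1/4)·log₂(1/4) + (1/16)·log₂(1/16) + (11/16)·log₂(11/16)]
  = 0.5000 + 0.2500 + 0.3716
  = 1.1216 bits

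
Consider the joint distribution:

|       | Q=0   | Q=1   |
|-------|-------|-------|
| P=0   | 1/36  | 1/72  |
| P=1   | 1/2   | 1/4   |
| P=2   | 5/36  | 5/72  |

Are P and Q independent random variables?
Marginal P(P) (row sums):
  P(P=0) = 1/36 + 1/72 = 1/24
  P(P=1) = 1/2 + 1/4 = 3/4
  P(P=2) = 5/36 + 5/72 = 5/24
Marginal P(Q) (column sums):
  P(Q=0) = 1/36 + 1/2 + 5/36 = 2/3
  P(Q=1) = 1/72 + 1/4 + 5/72 = 1/3

P and Q are independent iff P(P=i,Q=j) = P(P=i)·P(Q=j) for every cell.
  P(P=0)·P(Q=0) = 1/24 × 2/3 = 1/36 = P(P=0,Q=0) ✓
  P(P=0)·P(Q=1) = 1/24 × 1/3 = 1/72 = P(P=0,Q=1) ✓
  P(P=1)·P(Q=0) = 3/4 × 2/3 = 1/2 = P(P=1,Q=0) ✓
  P(P=1)·P(Q=1) = 3/4 × 1/3 = 1/4 = P(P=1,Q=1) ✓
  P(P=2)·P(Q=0) = 5/24 × 2/3 = 5/36 = P(P=2,Q=0) ✓
  P(P=2)·P(Q=1) = 5/24 × 1/3 = 5/72 = P(P=2,Q=1) ✓

Yes, P and Q are independent: every cell factors, so I(P;Q) = 0 bits.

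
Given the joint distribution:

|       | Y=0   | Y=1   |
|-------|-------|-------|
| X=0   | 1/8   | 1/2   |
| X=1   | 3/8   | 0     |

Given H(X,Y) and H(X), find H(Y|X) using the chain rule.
From the chain rule: H(X,Y) = H(X) + H(Y|X)
Therefore: H(Y|X) = H(X,Y) - H(X)

H(X,Y) = -[(1/8)·log₂(1/8) + (1/2)·log₂(1/2) + (3/8)·log₂(3/8)]
  = 0.3750 + 0.5000 + 0.5306
  = 1.4056 bits
Marginal P(X) (row sums):
  P(X=0) = 1/8 + 1/2 = 5/8
  P(X=1) = 3/8 + 0 = 3/8
H(X) = -[(5/8)·log₂(5/8) + (3/8)·log₂(3/8)]
  = 0.4238 + 0.5306
  = 0.9544 bits

H(Y|X) = 1.4056 - 0.9544 = 0.4512 bits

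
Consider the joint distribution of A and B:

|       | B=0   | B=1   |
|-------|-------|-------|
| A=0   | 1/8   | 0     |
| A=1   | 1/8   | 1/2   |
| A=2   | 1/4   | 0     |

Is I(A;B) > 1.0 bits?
Marginal P(A) (row sums):
  P(A=0) = 1/8 + 0 = 1/8
  P(A=1) = 1/8 + 1/2 = 5/8
  P(A=2) = 1/4 + 0 = 1/4
Marginal P(B) (column sums):
  P(B=0) = 1/8 + 1/8 + 1/4 = 1/2
  P(B=1) = 0 + 1/2 + 0 = 1/2

H(A) = -[(1/8)·log₂(1/8) + (5/8)·log₂(5/8) + (1/4)·log₂(1/4)]
  = 0.3750 + 0.4238 + 0.5000
  = 1.2988 bits
H(B) = -[(1/2)·log₂(1/2) + (1/2)·log₂(1/2)]
  = 0.5000 + 0.5000
  = 1.0000 bits
H(A,B) = -[(1/8)·log₂(1/8) + (1/8)·log₂(1/8) + (1/2)·log₂(1/2) + (1/4)·log₂(1/4)]
  = 0.3750 + 0.3750 + 0.5000 + 0.5000
  = 1.7500 bits

I(A;B) = H(A) + H(B) - H(A,B)
  = 1.2988 + 1.0000 - 1.7500
  = 0.5488 bits

No. I(A;B) = 0.5488 bits, which is ≤ 1.0 bits.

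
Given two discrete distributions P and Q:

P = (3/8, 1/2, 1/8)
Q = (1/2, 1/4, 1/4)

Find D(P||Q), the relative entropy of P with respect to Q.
D(P||Q) = Σ P(i) log₂(P(i)/Q(i))
  i=0: (3/8) × log₂((3/8)/(1/2)) = (3/8) × log₂(3/4) = -0.1556
  i=1: (1/2) × log₂((1/2)/(1/4)) = (1/2) × log₂(2) = 0.5000
  i=2: (1/8) × log₂((1/8)/(1/4)) = (1/8) × log₂(1/2) = -0.1250
D(P||Q) = -0.1556 + 0.5000 - 0.1250
  = 0.2194 bits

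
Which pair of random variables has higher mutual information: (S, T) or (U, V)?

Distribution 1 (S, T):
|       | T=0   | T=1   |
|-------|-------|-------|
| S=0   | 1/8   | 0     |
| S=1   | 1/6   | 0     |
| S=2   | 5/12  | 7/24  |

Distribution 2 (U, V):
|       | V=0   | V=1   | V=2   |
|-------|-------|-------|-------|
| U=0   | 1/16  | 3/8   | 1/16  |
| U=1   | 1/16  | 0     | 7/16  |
Distribution 1 (S, T):
Marginal P(S) (row sums):
  P(S=0) = 1/8 + 0 = 1/8
  P(S=1) = 1/6 + 0 = 1/6
  P(S=2) = 5/12 + 7/24 = 17/24
Marginal P(T) (column sums):
  P(T=0) = 1/8 + 1/6 + 5/12 = 17/24
  P(T=1) = 0 + 0 + 7/24 = 7/24

H(S) = -[(1/8)·log₂(1/8) + (1/6)·log₂(1/6) + (17/24)·log₂(17/24)]
  = 0.3750 + 0.4308 + 0.3524
  = 1.1582 bits
H(T) = -[(17/24)·log₂(17/24) + (7/24)·log₂(7/24)]
  = 0.3524 + 0.5185
  = 0.8709 bits
H(S,T) = -[(1/8)·log₂(1/8) + (1/6)·log₂(1/6) + (5/12)·log₂(5/12) + (7/24)·log₂(7/24)]
  = 0.3750 + 0.4308 + 0.5263 + 0.5185
  = 1.8506 bits

I(S;T) = H(S) + H(T) - H(S,T)
  = 1.1582 + 0.8709 - 1.8506
  = 0.1785 bits

Distribution 2 (U, V):
Marginal P(U) (row sums):
  P(U=0) = 1/16 + 3/8 + 1/16 = 1/2
  P(U=1) = 1/16 + 0 + 7/16 = 1/2
Marginal P(V) (column sums):
  P(V=0) = 1/16 + 1/16 = 1/8
  P(V=1) = 3/8 + 0 = 3/8
  P(V=2) = 1/16 + 7/16 = 1/2

H(U) = -[(1/2)·log₂(1/2) + (1/2)·log₂(1/2)]
  = 0.5000 + 0.5000
  = 1.0000 bits
H(V) = -[(1/8)·log₂(1/8) + (3/8)·log₂(3/8) + (1/2)·log₂(1/2)]
  = 0.3750 + 0.5306 + 0.5000
  = 1.4056 bits
H(U,V) = -[(1/16)·log₂(1/16) + (3/8)·log₂(3/8) + (1/16)·log₂(1/16) + (1/16)·log₂(1/16) + (7/16)·log₂(7/16)]
  = 0.2500 + 0.5306 + 0.2500 + 0.2500 + 0.5218
  = 1.8024 bits

I(U;V) = H(U) + H(V) - H(U,V)
  = 1.0000 + 1.4056 - 1.8024
  = 0.6032 bits

I(U;V) = 0.6032 bits > I(S;T) = 0.1785 bits, so (U, V) has the higher mutual information (stronger dependence).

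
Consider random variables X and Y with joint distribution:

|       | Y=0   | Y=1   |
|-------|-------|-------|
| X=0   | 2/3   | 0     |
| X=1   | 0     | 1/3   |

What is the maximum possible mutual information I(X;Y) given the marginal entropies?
The upper bound on mutual information is I(X;Y) ≤ min(H(X), H(Y)).

Marginal P(X) (row sums):
  P(X=0) = 2/3 + 0 = 2/3
  P(X=1) = 0 + 1/3 = 1/3
Marginal P(Y) (column sums):
  P(Y=0) = 2/3 + 0 = 2/3
  P(Y=1) = 0 + 1/3 = 1/3

H(X) = -[(2/3)·log₂(2/3) + (1/3)·log₂(1/3)]
  = 0.3900 + 0.5283
  = 0.9183 bits
H(Y) = -[(2/3)·log₂(2/3) + (1/3)·log₂(1/3)]
  = 0.3900 + 0.5283
  = 0.9183 bits

Maximum possible I(X;Y) = min(0.9183, 0.9183) = 0.9183 bits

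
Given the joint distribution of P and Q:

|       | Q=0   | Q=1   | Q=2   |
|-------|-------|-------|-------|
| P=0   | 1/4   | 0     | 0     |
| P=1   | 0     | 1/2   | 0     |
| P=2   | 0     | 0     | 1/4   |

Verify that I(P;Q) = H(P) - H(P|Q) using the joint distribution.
Left side, from I(P;Q) = H(P) + H(Q) - H(P,Q):
Marginal P(P) (row sums):
  P(P=0) = 1/4 + 0 + 0 = 1/4
  P(P=1) = 0 + 1/2 + 0 = 1/2
  P(P=2) = 0 + 0 + 1/4 = 1/4
Marginal P(Q) (column sums):
  P(Q=0) = 1/4 + 0 + 0 = 1/4
  P(Q=1) = 0 + 1/2 + 0 = 1/2
  P(Q=2) = 0 + 0 + 1/4 = 1/4

H(P) = -[(1/4)·log₂(1/4) + (1/2)·log₂(1/2) + (1/4)·log₂(1/4)]
  = 0.5000 + 0.5000 + 0.5000
  = 1.5000 bits
H(Q) = -[(1/4)·log₂(1/4) + (1/2)·log₂(1/2) + (1/4)·log₂(1/4)]
  = 0.5000 + 0.5000 + 0.5000
  = 1.5000 bits
H(P,Q) = -[(1/4)·log₂(1/4) + (1/2)·log₂(1/2) + (1/4)·log₂(1/4)]
  = 0.5000 + 0.5000 + 0.5000
  = 1.5000 bits

I(P;Q) = H(P) + H(Q) - H(P,Q)
  = 1.5000 + 1.5000 - 1.5000
  = 1.5000 bits

Right side, with H(P|Q) computed directly from the conditional probabilities:
H(P|Q) = -Σ P(P,Q)·log₂ P(P|Q), where P(P|Q) = P(P,Q) / P(Q)
  (cells with P(P,Q) = 0 contribute 0)
  (P=0,Q=0): P(P|Q) = (1/4)/(1/4) = 1;  -(1/4)·log₂(1) = 0.0000
  (P=1,Q=1): P(P|Q) = (1/2)/(1/2) = 1;  -(1/2)·log₂(1) = 0.0000
  (P=2,Q=2): P(P|Q) = (1/4)/(1/4) = 1;  -(1/4)·log₂(1) = 0.0000
H(P|Q) = 0.0000 + 0.0000 + 0.0000
  = 0.0000 bits
H(P) - H(P|Q) = 1.5000 - 0.0000 = 1.5000 bits

Both sides equal 1.5000 bits, so I(P;Q) = H(P) - H(P|Q) ✓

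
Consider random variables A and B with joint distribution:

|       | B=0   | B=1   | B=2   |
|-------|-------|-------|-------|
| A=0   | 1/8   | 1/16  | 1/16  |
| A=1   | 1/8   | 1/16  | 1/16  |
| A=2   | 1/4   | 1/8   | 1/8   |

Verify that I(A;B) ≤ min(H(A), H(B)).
Marginal P(A) (row sums):
  P(A=0) = 1/8 + 1/16 + 1/16 = 1/4
  P(A=1) = 1/8 + 1/16 + 1/16 = 1/4
  P(A=2) = 1/4 + 1/8 + 1/8 = 1/2
Marginal P(B) (column sums):
  P(B=0) = 1/8 + 1/8 + 1/4 = 1/2
  P(B=1) = 1/16 + 1/16 + 1/8 = 1/4
  P(B=2) = 1/16 + 1/16 + 1/8 = 1/4

H(A) = -[(1/4)·log₂(1/4) + (1/4)·log₂(1/4) + (1/2)·log₂(1/2)]
  = 0.5000 + 0.5000 + 0.5000
  = 1.5000 bits
H(B) = -[(1/2)·log₂(1/2) + (1/4)·log₂(1/4) + (1/4)·log₂(1/4)]
  = 0.5000 + 0.5000 + 0.5000
  = 1.5000 bits
H(A,B) = -[(1/8)·log₂(1/8) + (1/16)·log₂(1/16) + (1/16)·log₂(1/16) + (1/8)·log₂(1/8) + (1/16)·log₂(1/16) + (1/16)·log₂(1/16) + (1/4)·log₂(1/4) + (1/8)·log₂(1/8) + (1/8)·log₂(1/8)]
  = 0.3750 + 0.2500 + 0.2500 + 0.3750 + 0.2500 + 0.2500 + 0.5000 + 0.3750 + 0.3750
  = 3.0000 bits

I(A;B) = H(A) + H(B) - H(A,B)
  = 1.5000 + 1.5000 - 3.0000
  = 0.0000 bits

min(H(A), H(B)) = min(1.5000, 1.5000) = 1.5000 bits
Since 0.0000 ≤ 1.5000, the bound is satisfied ✓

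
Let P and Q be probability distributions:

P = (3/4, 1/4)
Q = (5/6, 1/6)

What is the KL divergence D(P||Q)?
D(P||Q) = Σ P(i) log₂(P(i)/Q(i))
  i=0: (3/4) × log₂((3/4)/(5/6)) = (3/4) × log₂(9/10) = -0.1140
  i=1: (1/4) × log₂((1/4)/(1/6)) = (1/4) × log₂(3/2) = 0.1462
D(P||Q) = -0.1140 + 0.1462
  = 0.0322 bits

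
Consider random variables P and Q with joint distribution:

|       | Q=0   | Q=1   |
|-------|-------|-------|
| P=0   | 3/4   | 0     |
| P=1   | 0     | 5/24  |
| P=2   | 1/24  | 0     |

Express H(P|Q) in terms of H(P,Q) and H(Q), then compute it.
H(P|Q) = H(P,Q) - H(Q)

Marginal P(Q) (column sums):
  P(Q=0) = 3/4 + 0 + 1/24 = 19/24
  P(Q=1) = 0 + 5/24 + 0 = 5/24

H(P,Q) = -[(3/4)·log₂(3/4) + (5/24)·log₂(5/24) + (1/24)·log₂(1/24)]
  = 0.3113 + 0.4715 + 0.1910
  = 0.9738 bits
H(Q) = -[(19/24)·log₂(19/24) + (5/24)·log₂(5/24)]
  = 0.2668 + 0.4715
  = 0.7383 bits

H(P|Q) = 0.9738 - 0.7383 = 0.2355 bits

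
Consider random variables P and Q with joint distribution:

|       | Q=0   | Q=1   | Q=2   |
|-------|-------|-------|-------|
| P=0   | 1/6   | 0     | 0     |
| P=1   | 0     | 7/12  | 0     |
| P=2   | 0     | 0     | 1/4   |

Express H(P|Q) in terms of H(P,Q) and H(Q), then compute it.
H(P|Q) = H(P,Q) - H(Q)

Marginal P(Q) (column sums):
  P(Q=0) = 1/6 + 0 + 0 = 1/6
  P(Q=1) = 0 + 7/12 + 0 = 7/12
  P(Q=2) = 0 + 0 + 1/4 = 1/4

H(P,Q) = -[(1/6)·log₂(1/6) + (7/12)·log₂(7/12) + (1/4)·log₂(1/4)]
  = 0.4308 + 0.4536 + 0.5000
  = 1.3844 bits
H(Q) = -[(1/6)·log₂(1/6) + (7/12)·log₂(7/12) + (1/4)·log₂(1/4)]
  = 0.4308 + 0.4536 + 0.5000
  = 1.3844 bits

H(P|Q) = 1.3844 - 1.3844 = 0.0000 bits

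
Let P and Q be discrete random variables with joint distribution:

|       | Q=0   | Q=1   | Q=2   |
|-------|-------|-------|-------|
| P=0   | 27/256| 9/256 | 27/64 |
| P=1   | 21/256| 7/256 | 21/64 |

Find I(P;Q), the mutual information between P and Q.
Marginal P(P) (row sums):
  P(P=0) = 27/256 + 9/256 + 27/64 = 9/16
  P(P=1) = 21/256 + 7/256 + 21/64 = 7/16
Marginal P(Q) (column sums):
  P(Q=0) = 27/256 + 21/256 = 3/16
  P(Q=1) = 9/256 + 7/256 = 1/16
  P(Q=2) = 27/64 + 21/64 = 3/4

H(P) = -[(9/16)·log₂(9/16) + (7/16)·log₂(7/16)]
  = 0.4669 + 0.5218
  = 0.9887 bits
H(Q) = -[(3/16)·log₂(3/16) + (1/16)·log₂(1/16) + (3/4)·log₂(3/4)]
  = 0.4528 + 0.2500 + 0.3113
  = 1.0141 bits
H(P,Q) = -[(27/256)·log₂(27/256) + (9/256)·log₂(9/256) + (27/64)·log₂(27/64) + (21/256)·log₂(21/256) + (7/256)·log₂(7/256) + (21/64)·log₂(21/64)]
  = 0.3423 + 0.1698 + 0.5253 + 0.2959 + 0.1420 + 0.5275
  = 2.0028 bits

I(P;Q) = H(P) + H(Q) - H(P,Q)
  = 0.9887 + 1.0141 - 2.0028
  = 0.0000 bits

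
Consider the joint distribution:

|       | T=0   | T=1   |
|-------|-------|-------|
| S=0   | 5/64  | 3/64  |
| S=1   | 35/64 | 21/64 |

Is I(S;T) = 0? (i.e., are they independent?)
Marginal P(S) (row sums):
  P(S=0) = 5/64 + 3/64 = 1/8
  P(S=1) = 35/64 + 21/64 = 7/8
Marginal P(T) (column sums):
  P(T=0) = 5/64 + 35/64 = 5/8
  P(T=1) = 3/64 + 21/64 = 3/8

S and T are independent iff P(S=i,T=j) = P(S=i)·P(T=j) for every cell.
  P(S=0)·P(T=0) = 1/8 × 5/8 = 5/64 = P(S=0,T=0) ✓
  P(S=0)·P(T=1) = 1/8 × 3/8 = 3/64 = P(S=0,T=1) ✓
  P(S=1)·P(T=0) = 7/8 × 5/8 = 35/64 = P(S=1,T=0) ✓
  P(S=1)·P(T=1) = 7/8 × 3/8 = 21/64 = P(S=1,T=1) ✓

Yes, S and T are independent: every cell factors, so I(S;T) = 0 bits.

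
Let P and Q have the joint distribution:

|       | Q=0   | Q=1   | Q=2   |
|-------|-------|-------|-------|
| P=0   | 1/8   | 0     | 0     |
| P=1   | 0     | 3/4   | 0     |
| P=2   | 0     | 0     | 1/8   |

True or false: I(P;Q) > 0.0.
Marginal P(P) (row sums):
  P(P=0) = 1/8 + 0 + 0 = 1/8
  P(P=1) = 0 + 3/4 + 0 = 3/4
  P(P=2) = 0 + 0 + 1/8 = 1/8
Marginal P(Q) (column sums):
  P(Q=0) = 1/8 + 0 + 0 = 1/8
  P(Q=1) = 0 + 3/4 + 0 = 3/4
  P(Q=2) = 0 + 0 + 1/8 = 1/8

H(P) = -[(1/8)·log₂(1/8) + (3/4)·log₂(3/4) + (1/8)·log₂(1/8)]
  = 0.3750 + 0.3113 + 0.3750
  = 1.0613 bits
H(Q) = -[(1/8)·log₂(1/8) + (3/4)·log₂(3/4) + (1/8)·log₂(1/8)]
  = 0.3750 + 0.3113 + 0.3750
  = 1.0613 bits
H(P,Q) = -[(1/8)·log₂(1/8) + (3/4)·log₂(3/4) + (1/8)·log₂(1/8)]
  = 0.3750 + 0.3113 + 0.3750
  = 1.0613 bits

I(P;Q) = H(P) + H(Q) - H(P,Q)
  = 1.0613 + 1.0613 - 1.0613
  = 1.0613 bits

True. I(P;Q) = 1.0613 bits, which is > 0.0 bits.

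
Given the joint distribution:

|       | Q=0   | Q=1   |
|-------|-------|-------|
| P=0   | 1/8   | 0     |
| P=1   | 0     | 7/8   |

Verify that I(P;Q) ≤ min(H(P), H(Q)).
Marginal P(P) (row sums):
  P(P=0) = 1/8 + 0 = 1/8
  P(P=1) = 0 + 7/8 = 7/8
Marginal P(Q) (column sums):
  P(Q=0) = 1/8 + 0 = 1/8
  P(Q=1) = 0 + 7/8 = 7/8

H(P) = -[(1/8)·log₂(1/8) + (7/8)·log₂(7/8)]
  = 0.3750 + 0.1686
  = 0.5436 bits
H(Q) = -[(1/8)·log₂(1/8) + (7/8)·log₂(7/8)]
  = 0.3750 + 0.1686
  = 0.5436 bits
H(P,Q) = -[(1/8)·log₂(1/8) + (7/8)·log₂(7/8)]
  = 0.3750 + 0.1686
  = 0.5436 bits

I(P;Q) = H(P) + H(Q) - H(P,Q)
  = 0.5436 + 0.5436 - 0.5436
  = 0.5436 bits

min(H(P), H(Q)) = min(0.5436, 0.5436) = 0.5436 bits
Since 0.5436 ≤ 0.5436, the bound is satisfied ✓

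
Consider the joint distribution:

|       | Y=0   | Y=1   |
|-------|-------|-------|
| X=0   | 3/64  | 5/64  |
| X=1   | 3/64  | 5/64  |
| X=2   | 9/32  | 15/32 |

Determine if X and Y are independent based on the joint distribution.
Marginal P(X) (row sums):
  P(X=0) = 3/64 + 5/64 = 1/8
  P(X=1) = 3/64 + 5/64 = 1/8
  P(X=2) = 9/32 + 15/32 = 3/4
Marginal P(Y) (column sums):
  P(Y=0) = 3/64 + 3/64 + 9/32 = 3/8
  P(Y=1) = 5/64 + 5/64 + 15/32 = 5/8

X and Y are independent iff P(X=i,Y=j) = P(X=i)·P(Y=j) for every cell.
  P(X=0)·P(Y=0) = 1/8 × 3/8 = 3/64 = P(X=0,Y=0) ✓
  P(X=0)·P(Y=1) = 1/8 × 5/8 = 5/64 = P(X=0,Y=1) ✓
  P(X=1)·P(Y=0) = 1/8 × 3/8 = 3/64 = P(X=1,Y=0) ✓
  P(X=1)·P(Y=1) = 1/8 × 5/8 = 5/64 = P(X=1,Y=1) ✓
  P(X=2)·P(Y=0) = 3/4 × 3/8 = 9/32 = P(X=2,Y=0) ✓
  P(X=2)·P(Y=1) = 3/4 × 5/8 = 15/32 = P(X=2,Y=1) ✓

Yes, X and Y are independent: every cell factors, so I(X;Y) = 0 bits.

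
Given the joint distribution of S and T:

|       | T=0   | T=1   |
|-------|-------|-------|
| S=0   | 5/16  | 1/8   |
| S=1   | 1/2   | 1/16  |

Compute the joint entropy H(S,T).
H(S,T) = -Σ P(S,T) log₂ P(S,T), summed over the non-zero cells:
H(S,T) = -[(5/16)·log₂(5/16) + (1/8)·log₂(1/8) + (1/2)·log₂(1/2) + (1/16)·log₂(1/16)]
  = 0.5244 + 0.3750 + 0.5000 + 0.2500
  = 1.6494 bits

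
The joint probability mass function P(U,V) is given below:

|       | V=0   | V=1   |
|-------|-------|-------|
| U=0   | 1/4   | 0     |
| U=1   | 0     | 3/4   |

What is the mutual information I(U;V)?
Marginal P(U) (row sums):
  P(U=0) = 1/4 + 0 = 1/4
  P(U=1) = 0 + 3/4 = 3/4
Marginal P(V) (column sums):
  P(V=0) = 1/4 + 0 = 1/4
  P(V=1) = 0 + 3/4 = 3/4

H(U) = -[(1/4)·log₂(1/4) + (3/4)·log₂(3/4)]
  = 0.5000 + 0.3113
  = 0.8113 bits
H(V) = -[(1/4)·log₂(1/4) + (3/4)·log₂(3/4)]
  = 0.5000 + 0.3113
  = 0.8113 bits
H(U,V) = -[(1/4)·log₂(1/4) + (3/4)·log₂(3/4)]
  = 0.5000 + 0.3113
  = 0.8113 bits

I(U;V) = H(U) + H(V) - H(U,V)
  = 0.8113 + 0.8113 - 0.8113
  = 0.8113 bits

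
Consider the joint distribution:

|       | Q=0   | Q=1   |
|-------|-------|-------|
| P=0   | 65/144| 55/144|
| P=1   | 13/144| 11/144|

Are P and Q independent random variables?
Marginal P(P) (row sums):
  P(P=0) = 65/144 + 55/144 = 5/6
  P(P=1) = 13/144 + 11/144 = 1/6
Marginal P(Q) (column sums):
  P(Q=0) = 65/144 + 13/144 = 13/24
  P(Q=1) = 55/144 + 11/144 = 11/24

P and Q are independent iff P(P=i,Q=j) = P(P=i)·P(Q=j) for every cell.
  P(P=0)·P(Q=0) = 5/6 × 13/24 = 65/144 = P(P=0,Q=0) ✓
  P(P=0)·P(Q=1) = 5/6 × 11/24 = 55/144 = P(P=0,Q=1) ✓
  P(P=1)·P(Q=0) = 1/6 × 13/24 = 13/144 = P(P=1,Q=0) ✓
  P(P=1)·P(Q=1) = 1/6 × 11/24 = 11/144 = P(P=1,Q=1) ✓

Yes, P and Q are independent: every cell factors, so I(P;Q) = 0 bits.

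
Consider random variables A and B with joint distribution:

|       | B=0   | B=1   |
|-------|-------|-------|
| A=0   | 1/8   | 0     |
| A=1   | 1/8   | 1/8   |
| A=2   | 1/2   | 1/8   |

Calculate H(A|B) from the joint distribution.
Marginal P(B) (column sums):
  P(B=0) = 1/8 + 1/8 + 1/2 = 3/4
  P(B=1) = 0 + 1/8 + 1/8 = 1/4

H(A|B) = -Σ P(A,B)·log₂ P(A|B), where P(A|B) = P(A,B) / P(B)
  (cells with P(A,B) = 0 contribute 0)
  (A=0,B=0): P(A|B) = (1/8)/(3/4) = 1/6;  -(1/8)·log₂(1/6) = 0.3231
  (A=1,B=0): P(A|B) = (1/8)/(3/4) = 1/6;  -(1/8)·log₂(1/6) = 0.3231
  (A=1,B=1): P(A|B) = (1/8)/(1/4) = 1/2;  -(1/8)·log₂(1/2) = 0.1250
  (A=2,B=0): P(A|B) = (1/2)/(3/4) = 2/3;  -(1/2)·log₂(2/3) = 0.2925
  (A=2,B=1): P(A|B) = (1/8)/(1/4) = 1/2;  -(1/8)·log₂(1/2) = 0.1250
H(A|B) = 0.3231 + 0.3231 + 0.1250 + 0.2925 + 0.1250
  = 1.1887 bits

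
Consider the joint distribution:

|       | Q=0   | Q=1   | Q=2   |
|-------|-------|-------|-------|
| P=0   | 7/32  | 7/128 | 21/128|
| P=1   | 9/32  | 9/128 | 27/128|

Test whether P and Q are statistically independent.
Marginal P(P) (row sums):
  P(P=0) = 7/32 + 7/128 + 21/128 = 7/16
  P(P=1) = 9/32 + 9/128 + 27/128 = 9/16
Marginal P(Q) (column sums):
  P(Q=0) = 7/32 + 9/32 = 1/2
  P(Q=1) = 7/128 + 9/128 = 1/8
  P(Q=2) = 21/128 + 27/128 = 3/8

P and Q are independent iff P(P=i,Q=j) = P(P=i)·P(Q=j) for every cell.
  P(P=0)·P(Q=0) = 7/16 × 1/2 = 7/32 = P(P=0,Q=0) ✓
  P(P=0)·P(Q=1) = 7/16 × 1/8 = 7/128 = P(P=0,Q=1) ✓
  P(P=0)·P(Q=2) = 7/16 × 3/8 = 21/128 = P(P=0,Q=2) ✓
  P(P=1)·P(Q=0) = 9/16 × 1/2 = 9/32 = P(P=1,Q=0) ✓
  P(P=1)·P(Q=1) = 9/16 × 1/8 = 9/128 = P(P=1,Q=1) ✓
  P(P=1)·P(Q=2) = 9/16 × 3/8 = 27/128 = P(P=1,Q=2) ✓

Yes, P and Q are independent: every cell factors, so I(P;Q) = 0 bits.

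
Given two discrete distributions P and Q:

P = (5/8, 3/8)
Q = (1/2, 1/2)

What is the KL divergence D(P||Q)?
D(P||Q) = Σ P(i) log₂(P(i)/Q(i))
  i=0: (5/8) × log₂((5/8)/(1/2)) = (5/8) × log₂(5/4) = 0.2012
  i=1: (3/8) × log₂((3/8)/(1/2)) = (3/8) × log₂(3/4) = -0.1556
D(P||Q) = 0.2012 - 0.1556
  = 0.0456 bits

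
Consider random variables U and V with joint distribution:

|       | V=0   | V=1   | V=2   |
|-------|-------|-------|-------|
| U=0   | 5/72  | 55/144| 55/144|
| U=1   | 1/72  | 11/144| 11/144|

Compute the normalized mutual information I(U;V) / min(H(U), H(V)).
Marginal P(U) (row sums):
  P(U=0) = 5/72 + 55/144 + 55/144 = 5/6
  P(U=1) = 1/72 + 11/144 + 11/144 = 1/6
Marginal P(V) (column sums):
  P(V=0) = 5/72 + 1/72 = 1/12
  P(V=1) = 55/144 + 11/144 = 11/24
  P(V=2) = 55/144 + 11/144 = 11/24

H(U) = -[(5/6)·log₂(5/6) + (1/6)·log₂(1/6)]
  = 0.2192 + 0.4308
  = 0.6500 bits
H(V) = -[(1/12)·log₂(1/12) + (11/24)·log₂(11/24) + (11/24)·log₂(11/24)]
  = 0.2987 + 0.5159 + 0.5159
  = 1.3305 bits
H(U,V) = -[(5/72)·log₂(5/72) + (55/144)·log₂(55/144) + (55/144)·log₂(55/144) + (1/72)·log₂(1/72) + (11/144)·log₂(11/144) + (11/144)·log₂(11/144)]
  = 0.2672 + 0.5304 + 0.5304 + 0.0857 + 0.2834 + 0.2834
  = 1.9805 bits

I(U;V) = H(U) + H(V) - H(U,V)
  = 0.6500 + 1.3305 - 1.9805
  = 0.0000 bits

min(H(U), H(V)) = min(0.6500, 1.3305) = 0.6500 bits
Normalized MI = 0.0000 / 0.6500 = 0.0000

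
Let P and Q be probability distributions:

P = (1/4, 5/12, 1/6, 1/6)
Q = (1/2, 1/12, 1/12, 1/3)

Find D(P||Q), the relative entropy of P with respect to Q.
D(P||Q) = Σ P(i) log₂(P(i)/Q(i))
  i=0: (1/4) × log₂((1/4)/(1/2)) = (1/4) × log₂(1/2) = -0.2500
  i=1: (5/12) × log₂((5/12)/(1/12)) = (5/12) × log₂(5) = 0.9675
  i=2: (1/6) × log₂((1/6)/(1/12)) = (1/6) × log₂(2) = 0.1667
  i=3: (1/6) × log₂((1/6)/(1/3)) = (1/6) × log₂(1/2) = -0.1667
D(P||Q) = -0.2500 + 0.9675 + 0.1667 - 0.1667
  = 0.7175 bits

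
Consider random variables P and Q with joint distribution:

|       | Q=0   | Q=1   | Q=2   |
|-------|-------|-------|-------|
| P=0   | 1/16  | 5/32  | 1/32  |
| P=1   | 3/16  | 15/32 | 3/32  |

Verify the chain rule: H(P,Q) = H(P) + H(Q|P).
Left side:
H(P,Q) = -[(1/16)·log₂(1/16) + (5/32)·log₂(5/32) + (1/32)·log₂(1/32) + (3/16)·log₂(3/16) + (15/32)·log₂(15/32) + (3/32)·log₂(3/32)]
  = 0.2500 + 0.4184 + 0.1563 + 0.4528 + 0.5124 + 0.3202
  = 2.1101 bits

Right side:
Marginal P(P) (row sums):
  P(P=0) = 1/16 + 5/32 + 1/32 = 1/4
  P(P=1) = 3/16 + 15/32 + 3/32 = 3/4
H(P) = -[(1/4)·log₂(1/4) + (3/4)·log₂(3/4)]
  = 0.5000 + 0.3113
  = 0.8113 bits
H(Q|P) = -Σ P(P,Q)·log₂ P(Q|P), where P(Q|P) = P(P,Q) / P(P)
  (P=0,Q=0): P(Q|P) = (1/16)/(1/4) = 1/4;  -(1/16)·log₂(1/4) = 0.1250
  (P=0,Q=1): P(Q|P) = (5/32)/(1/4) = 5/8;  -(5/32)·log₂(5/8) = 0.1059
  (P=0,Q=2): P(Q|P) = (1/32)/(1/4) = 1/8;  -(1/32)·log₂(1/8) = 0.0938
  (P=1,Q=0): P(Q|P) = (3/16)/(3/4) = 1/4;  -(3/16)·log₂(1/4) = 0.3750
  (P=1,Q=1): P(Q|P) = (15/32)/(3/4) = 5/8;  -(15/32)·log₂(5/8) = 0.3178
  (P=1,Q=2): P(Q|P) = (3/32)/(3/4) = 1/8;  -(3/32)·log₂(1/8) = 0.2813
H(Q|P) = 0.1250 + 0.1059 + 0.0938 + 0.3750 + 0.3178 + 0.2813
  = 1.2988 bits
H(P) + H(Q|P) = 0.8113 + 1.2988 = 2.1101 bits

Both sides equal 2.1101 bits, so the chain rule holds ✓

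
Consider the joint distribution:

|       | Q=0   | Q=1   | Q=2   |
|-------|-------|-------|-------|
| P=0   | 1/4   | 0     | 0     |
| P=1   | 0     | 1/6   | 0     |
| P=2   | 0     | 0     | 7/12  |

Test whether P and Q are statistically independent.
Marginal P(P) (row sums):
  P(P=0) = 1/4 + 0 + 0 = 1/4
  P(P=1) = 0 + 1/6 + 0 = 1/6
  P(P=2) = 0 + 0 + 7/12 = 7/12
Marginal P(Q) (column sums):
  P(Q=0) = 1/4 + 0 + 0 = 1/4
  P(Q=1) = 0 + 1/6 + 0 = 1/6
  P(Q=2) = 0 + 0 + 7/12 = 7/12

P and Q are independent iff P(P=i,Q=j) = P(P=i)·P(Q=j) for every cell.
  P(P=0)·P(Q=0) = 1/4 × 1/4 = 1/16, but P(P=0,Q=0) = 1/4 ✗

No, P and Q are not independent. Quantitatively, I(P;Q) > 0:

H(P) = -[(1/4)·log₂(1/4) + (1/6)·log₂(1/6) + (7/12)·log₂(7/12)]
  = 0.5000 + 0.4308 + 0.4536
  = 1.3844 bits
H(Q) = -[(1/4)·log₂(1/4) + (1/6)·log₂(1/6) + (7/12)·log₂(7/12)]
  = 0.5000 + 0.4308 + 0.4536
  = 1.3844 bits
H(P,Q) = -[(1/4)·log₂(1/4) + (1/6)·log₂(1/6) + (7/12)·log₂(7/12)]
  = 0.5000 + 0.4308 + 0.4536
  = 1.3844 bits
I(P;Q) = H(P) + H(Q) - H(P,Q) = 1.3844 + 1.3844 - 1.3844 = 1.3844 bits > 0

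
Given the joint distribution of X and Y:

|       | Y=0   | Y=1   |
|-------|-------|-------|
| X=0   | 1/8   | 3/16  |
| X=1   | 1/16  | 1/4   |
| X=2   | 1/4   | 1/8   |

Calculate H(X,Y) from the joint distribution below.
H(X,Y) = -Σ P(X,Y) log₂ P(X,Y), summed over the non-zero cells:
H(X,Y) = -[(1/8)·log₂(1/8) + (3/16)·log₂(3/16) + (1/16)·log₂(1/16) + (1/4)·log₂(1/4) + (1/4)·log₂(1/4) + (1/8)·log₂(1/8)]
  = 0.3750 + 0.4528 + 0.2500 + 0.5000 + 0.5000 + 0.3750
  = 2.4528 bits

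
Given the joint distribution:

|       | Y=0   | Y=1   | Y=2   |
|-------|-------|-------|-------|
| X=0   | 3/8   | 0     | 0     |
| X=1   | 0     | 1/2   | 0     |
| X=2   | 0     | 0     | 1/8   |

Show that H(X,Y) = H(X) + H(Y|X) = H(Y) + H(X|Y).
Marginal P(X) (row sums):
  P(X=0) = 3/8 + 0 + 0 = 3/8
  P(X=1) = 0 + 1/2 + 0 = 1/2
  P(X=2) = 0 + 0 + 1/8 = 1/8
Marginal P(Y) (column sums):
  P(Y=0) = 3/8 + 0 + 0 = 3/8
  P(Y=1) = 0 + 1/2 + 0 = 1/2
  P(Y=2) = 0 + 0 + 1/8 = 1/8

Decomposition 1: H(X) + H(Y|X)
H(X) = -[(3/8)·log₂(3/8) + (1/2)·log₂(1/2) + (1/8)·log₂(1/8)]
  = 0.5306 + 0.5000 + 0.3750
  = 1.4056 bits
H(Y|X) = -Σ P(X,Y)·log₂ P(Y|X), where P(Y|X) = P(X,Y) / P(X)
  (cells with P(X,Y) = 0 contribute 0)
  (X=0,Y=0): P(Y|X) = (3/8)/(3/8) = 1;  -(3/8)·log₂(1) = 0.0000
  (X=1,Y=1): P(Y|X) = (1/2)/(1/2) = 1;  -(1/2)·log₂(1) = 0.0000
  (X=2,Y=2): P(Y|X) = (1/8)/(1/8) = 1;  -(1/8)·log₂(1) = 0.0000
H(Y|X) = 0.0000 + 0.0000 + 0.0000
  = 0.0000 bits
H(X) + H(Y|X) = 1.4056 + 0.0000 = 1.4056 bits

Decomposition 2: H(Y) + H(X|Y)
H(Y) = -[(3/8)·log₂(3/8) + (1/2)·log₂(1/2) + (1/8)·log₂(1/8)]
  = 0.5306 + 0.5000 + 0.3750
  = 1.4056 bits
H(X|Y) = -Σ P(X,Y)·log₂ P(X|Y), where P(X|Y) = P(X,Y) / P(Y)
  (cells with P(X,Y) = 0 contribute 0)
  (X=0,Y=0): P(X|Y) = (3/8)/(3/8) = 1;  -(3/8)·log₂(1) = 0.0000
  (X=1,Y=1): P(X|Y) = (1/2)/(1/2) = 1;  -(1/2)·log₂(1) = 0.0000
  (X=2,Y=2): P(X|Y) = (1/8)/(1/8) = 1;  -(1/8)·log₂(1) = 0.0000
H(X|Y) = 0.0000 + 0.0000 + 0.0000
  = 0.0000 bits
H(Y) + H(X|Y) = 1.4056 + 0.0000 = 1.4056 bits

Direct computation of the joint entropy:
H(X,Y) = -[(3/8)·log₂(3/8) + (1/2)·log₂(1/2) + (1/8)·log₂(1/8)]
  = 0.5306 + 0.5000 + 0.3750
  = 1.4056 bits

All three agree: H(X,Y) = 1.4056 bits ✓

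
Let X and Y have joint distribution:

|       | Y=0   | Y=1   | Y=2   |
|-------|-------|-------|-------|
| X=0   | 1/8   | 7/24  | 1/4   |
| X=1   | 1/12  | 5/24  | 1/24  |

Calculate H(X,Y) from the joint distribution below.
H(X,Y) = -Σ P(X,Y) log₂ P(X,Y), summed over the non-zero cells:
H(X,Y) = -[(1/8)·log₂(1/8) + (7/24)·log₂(7/24) + (1/4)·log₂(1/4) + (1/12)·log₂(1/12) + (5/24)·log₂(5/24) + (1/24)·log₂(1/24)]
  = 0.3750 + 0.5185 + 0.5000 + 0.2987 + 0.4715 + 0.1910
  = 2.3547 bits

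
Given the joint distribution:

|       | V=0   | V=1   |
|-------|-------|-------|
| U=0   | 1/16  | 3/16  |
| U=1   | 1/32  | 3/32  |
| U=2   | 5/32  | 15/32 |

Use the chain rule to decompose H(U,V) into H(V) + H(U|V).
By the chain rule: H(U,V) = H(V) + H(U|V)

Marginal P(V) (column sums):
  P(V=0) = 1/16 + 1/32 + 5/32 = 1/4
  P(V=1) = 3/16 + 3/32 + 15/32 = 3/4
H(V) = -[(1/4)·log₂(1/4) + (3/4)·log₂(3/4)]
  = 0.5000 + 0.3113
  = 0.8113 bits
H(U|V) = -Σ P(U,V)·log₂ P(U|V), where P(U|V) = P(U,V) / P(V)
  (U=0,V=0): P(U|V) = (1/16)/(1/4) = 1/4;  -(1/16)·log₂(1/4) = 0.1250
  (U=0,V=1): P(U|V) = (3/16)/(3/4) = 1/4;  -(3/16)·log₂(1/4) = 0.3750
  (U=1,V=0): P(U|V) = (1/32)/(1/4) = 1/8;  -(1/32)·log₂(1/8) = 0.0938
  (U=1,V=1): P(U|V) = (3/32)/(3/4) = 1/8;  -(3/32)·log₂(1/8) = 0.2813
  (U=2,V=0): P(U|V) = (5/32)/(1/4) = 5/8;  -(5/32)·log₂(5/8) = 0.1059
  (U=2,V=1): P(U|V) = (15/32)/(3/4) = 5/8;  -(15/32)·log₂(5/8) = 0.3178
H(U|V) = 0.1250 + 0.3750 + 0.0938 + 0.2813 + 0.1059 + 0.3178
  = 1.2988 bits

H(U,V) = H(V) + H(U|V) = 0.8113 + 1.2988 = 2.1101 bits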